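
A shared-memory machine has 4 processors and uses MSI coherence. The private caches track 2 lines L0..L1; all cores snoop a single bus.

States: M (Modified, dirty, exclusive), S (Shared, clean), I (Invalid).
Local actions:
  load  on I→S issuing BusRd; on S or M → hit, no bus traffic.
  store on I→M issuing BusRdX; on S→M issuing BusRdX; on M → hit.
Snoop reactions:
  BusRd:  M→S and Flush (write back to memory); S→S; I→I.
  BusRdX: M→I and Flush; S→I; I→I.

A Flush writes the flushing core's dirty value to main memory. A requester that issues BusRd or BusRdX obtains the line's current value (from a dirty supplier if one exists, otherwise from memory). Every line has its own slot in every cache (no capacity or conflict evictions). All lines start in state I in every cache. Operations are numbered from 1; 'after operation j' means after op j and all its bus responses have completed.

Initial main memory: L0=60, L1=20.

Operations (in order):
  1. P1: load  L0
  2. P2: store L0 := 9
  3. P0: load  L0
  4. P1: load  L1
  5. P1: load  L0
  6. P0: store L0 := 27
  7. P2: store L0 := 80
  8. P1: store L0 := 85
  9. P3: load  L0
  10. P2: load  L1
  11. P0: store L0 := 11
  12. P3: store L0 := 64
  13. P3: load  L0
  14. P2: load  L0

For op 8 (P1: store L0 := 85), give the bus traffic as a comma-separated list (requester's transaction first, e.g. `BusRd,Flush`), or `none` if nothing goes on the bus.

  op1 P1: load  L0 → I/S/I/I on L0; bus BusRd; mem=60
  op2 P2: store L0 := 9 → I/I/M/I on L0; bus BusRdX; mem=60
  op3 P0: load  L0 → S/I/S/I on L0; bus BusRd Flush; mem=9
  op4 P1: load  L1 → I/S/I/I on L1; bus BusRd; mem=20
  op5 P1: load  L0 → S/S/S/I on L0; bus BusRd; mem=9
  op6 P0: store L0 := 27 → M/I/I/I on L0; bus BusRdX; mem=9
  op7 P2: store L0 := 80 → I/I/M/I on L0; bus BusRdX Flush; mem=27
  op8 P1: store L0 := 85 → I/M/I/I on L0; bus BusRdX Flush; mem=80
  op9 P3: load  L0 → I/S/I/S on L0; bus BusRd Flush; mem=85
  op10 P2: load  L1 → I/S/S/I on L1; bus BusRd; mem=20
  op11 P0: store L0 := 11 → M/I/I/I on L0; bus BusRdX; mem=85
  op12 P3: store L0 := 64 → I/I/I/M on L0; bus BusRdX Flush; mem=11
  op13 P3: load  L0 → I/I/I/M on L0; bus (none); mem=11
  op14 P2: load  L0 → I/I/S/S on L0; bus BusRd Flush; mem=64

bus = BusRdX,Flush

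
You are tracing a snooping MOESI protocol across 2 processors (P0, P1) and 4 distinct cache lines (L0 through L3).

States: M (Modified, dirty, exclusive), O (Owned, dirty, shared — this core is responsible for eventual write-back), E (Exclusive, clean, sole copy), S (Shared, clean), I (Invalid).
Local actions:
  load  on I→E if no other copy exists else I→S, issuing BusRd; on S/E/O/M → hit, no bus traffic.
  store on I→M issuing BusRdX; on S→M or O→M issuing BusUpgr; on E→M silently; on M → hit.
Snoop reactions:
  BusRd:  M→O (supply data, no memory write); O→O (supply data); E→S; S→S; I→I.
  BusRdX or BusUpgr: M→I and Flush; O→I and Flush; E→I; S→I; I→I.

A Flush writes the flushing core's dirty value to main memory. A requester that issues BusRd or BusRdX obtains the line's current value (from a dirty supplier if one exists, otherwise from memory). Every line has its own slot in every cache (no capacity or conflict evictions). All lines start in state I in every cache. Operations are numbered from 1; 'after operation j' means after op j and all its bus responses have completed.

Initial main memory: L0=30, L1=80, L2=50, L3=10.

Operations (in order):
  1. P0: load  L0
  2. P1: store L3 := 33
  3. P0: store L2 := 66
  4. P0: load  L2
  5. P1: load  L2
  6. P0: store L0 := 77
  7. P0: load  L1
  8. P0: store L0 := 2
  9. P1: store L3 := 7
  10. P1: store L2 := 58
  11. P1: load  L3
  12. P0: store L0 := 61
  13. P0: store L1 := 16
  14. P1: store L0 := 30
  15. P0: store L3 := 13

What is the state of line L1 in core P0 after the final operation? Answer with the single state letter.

  op1 P0: load  L0 → E/I on L0; bus BusRd; mem=30
  op2 P1: store L3 := 33 → I/M on L3; bus BusRdX; mem=10
  op3 P0: store L2 := 66 → M/I on L2; bus BusRdX; mem=50
  op4 P0: load  L2 → M/I on L2; bus (none); mem=50
  op5 P1: load  L2 → O/S on L2; bus BusRd; mem=50
  op6 P0: store L0 := 77 → M/I on L0; bus (none); mem=30
  op7 P0: load  L1 → E/I on L1; bus BusRd; mem=80
  op8 P0: store L0 := 2 → M/I on L0; bus (none); mem=30
  op9 P1: store L3 := 7 → I/M on L3; bus (none); mem=10
  op10 P1: store L2 := 58 → I/M on L2; bus BusUpgr Flush; mem=66
  op11 P1: load  L3 → I/M on L3; bus (none); mem=10
  op12 P0: store L0 := 61 → M/I on L0; bus (none); mem=30
  op13 P0: store L1 := 16 → M/I on L1; bus (none); mem=80
  op14 P1: store L0 := 30 → I/M on L0; bus BusRdX Flush; mem=61
  op15 P0: store L3 := 13 → M/I on L3; bus BusRdX Flush; mem=7

state = M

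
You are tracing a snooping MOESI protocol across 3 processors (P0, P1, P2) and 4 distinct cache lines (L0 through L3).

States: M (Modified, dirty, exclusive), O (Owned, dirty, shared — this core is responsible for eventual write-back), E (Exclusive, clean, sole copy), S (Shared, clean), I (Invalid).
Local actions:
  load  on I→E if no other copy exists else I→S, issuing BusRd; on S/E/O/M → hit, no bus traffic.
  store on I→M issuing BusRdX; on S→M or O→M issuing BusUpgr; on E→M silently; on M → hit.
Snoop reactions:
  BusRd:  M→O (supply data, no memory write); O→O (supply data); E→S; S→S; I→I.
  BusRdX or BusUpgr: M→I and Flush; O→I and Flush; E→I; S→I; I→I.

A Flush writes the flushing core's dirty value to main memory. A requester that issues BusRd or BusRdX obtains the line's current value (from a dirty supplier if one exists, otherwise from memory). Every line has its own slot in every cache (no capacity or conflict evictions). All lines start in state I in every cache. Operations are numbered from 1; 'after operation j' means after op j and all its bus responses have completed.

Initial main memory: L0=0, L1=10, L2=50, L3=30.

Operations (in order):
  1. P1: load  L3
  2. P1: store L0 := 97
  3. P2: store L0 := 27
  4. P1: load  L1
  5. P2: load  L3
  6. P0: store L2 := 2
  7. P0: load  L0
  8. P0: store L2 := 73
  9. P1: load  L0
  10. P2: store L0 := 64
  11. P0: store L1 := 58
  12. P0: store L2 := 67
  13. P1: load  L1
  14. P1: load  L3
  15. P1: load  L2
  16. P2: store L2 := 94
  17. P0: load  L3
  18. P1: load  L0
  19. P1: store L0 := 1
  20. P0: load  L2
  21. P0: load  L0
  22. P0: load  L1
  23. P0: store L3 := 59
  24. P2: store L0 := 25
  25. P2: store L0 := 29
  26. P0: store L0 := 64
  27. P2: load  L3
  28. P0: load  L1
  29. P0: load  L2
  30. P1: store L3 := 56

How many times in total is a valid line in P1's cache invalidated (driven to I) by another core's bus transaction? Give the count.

invalidations = 6

step 1: P1: load  L3  ⟶  IEI  (L3)  txn=BusRd  M[L3]=30
step 2: P1: store L0 := 97  ⟶  IMI  (L0)  txn=BusRdX  M[L0]=0
step 3: P2: store L0 := 27  ⟶  IIM  (L0)  txn=BusRdX+Flush  M[L0]=97
step 4: P1: load  L1  ⟶  IEI  (L1)  txn=BusRd  M[L1]=10
step 5: P2: load  L3  ⟶  ISS  (L3)  txn=BusRd  M[L3]=30
step 6: P0: store L2 := 2  ⟶  MII  (L2)  txn=BusRdX  M[L2]=50
step 7: P0: load  L0  ⟶  SIO  (L0)  txn=BusRd  M[L0]=97
step 8: P0: store L2 := 73  ⟶  MII  (L2)  txn=∅  M[L2]=50
step 9: P1: load  L0  ⟶  SSO  (L0)  txn=BusRd  M[L0]=97
step 10: P2: store L0 := 64  ⟶  IIM  (L0)  txn=BusUpgr  M[L0]=97
step 11: P0: store L1 := 58  ⟶  MII  (L1)  txn=BusRdX  M[L1]=10
step 12: P0: store L2 := 67  ⟶  MII  (L2)  txn=∅  M[L2]=50
step 13: P1: load  L1  ⟶  OSI  (L1)  txn=BusRd  M[L1]=10
step 14: P1: load  L3  ⟶  ISS  (L3)  txn=∅  M[L3]=30
step 15: P1: load  L2  ⟶  OSI  (L2)  txn=BusRd  M[L2]=50
step 16: P2: store L2 := 94  ⟶  IIM  (L2)  txn=BusRdX+Flush  M[L2]=67
step 17: P0: load  L3  ⟶  SSS  (L3)  txn=BusRd  M[L3]=30
step 18: P1: load  L0  ⟶  ISO  (L0)  txn=BusRd  M[L0]=97
step 19: P1: store L0 := 1  ⟶  IMI  (L0)  txn=BusUpgr+Flush  M[L0]=64
step 20: P0: load  L2  ⟶  SIO  (L2)  txn=BusRd  M[L2]=67
step 21: P0: load  L0  ⟶  SOI  (L0)  txn=BusRd  M[L0]=64
step 22: P0: load  L1  ⟶  OSI  (L1)  txn=∅  M[L1]=10
step 23: P0: store L3 := 59  ⟶  MII  (L3)  txn=BusUpgr  M[L3]=30
step 24: P2: store L0 := 25  ⟶  IIM  (L0)  txn=BusRdX+Flush  M[L0]=1
step 25: P2: store L0 := 29  ⟶  IIM  (L0)  txn=∅  M[L0]=1
step 26: P0: store L0 := 64  ⟶  MII  (L0)  txn=BusRdX+Flush  M[L0]=29
step 27: P2: load  L3  ⟶  OIS  (L3)  txn=BusRd  M[L3]=30
step 28: P0: load  L1  ⟶  OSI  (L1)  txn=∅  M[L1]=10
step 29: P0: load  L2  ⟶  SIO  (L2)  txn=∅  M[L2]=67
step 30: P1: store L3 := 56  ⟶  IMI  (L3)  txn=BusRdX+Flush  M[L3]=59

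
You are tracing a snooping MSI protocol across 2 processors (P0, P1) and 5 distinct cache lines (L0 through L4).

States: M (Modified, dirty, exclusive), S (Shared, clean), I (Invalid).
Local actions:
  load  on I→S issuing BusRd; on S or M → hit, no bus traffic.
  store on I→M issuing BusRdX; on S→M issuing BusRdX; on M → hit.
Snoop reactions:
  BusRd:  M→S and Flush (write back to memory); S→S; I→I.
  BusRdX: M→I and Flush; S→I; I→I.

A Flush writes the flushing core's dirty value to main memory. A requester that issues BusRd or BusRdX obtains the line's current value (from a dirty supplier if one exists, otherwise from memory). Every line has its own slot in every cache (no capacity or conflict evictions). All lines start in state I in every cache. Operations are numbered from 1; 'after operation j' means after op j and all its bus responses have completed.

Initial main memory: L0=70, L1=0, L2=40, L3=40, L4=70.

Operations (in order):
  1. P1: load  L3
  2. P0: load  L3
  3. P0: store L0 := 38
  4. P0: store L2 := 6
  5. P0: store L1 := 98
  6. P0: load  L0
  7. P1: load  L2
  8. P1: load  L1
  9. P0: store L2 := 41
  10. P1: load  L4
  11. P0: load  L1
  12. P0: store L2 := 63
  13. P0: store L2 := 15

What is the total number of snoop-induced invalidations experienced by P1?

invalidations = 1

1. P1: load  L3  bus=[BusRd]  L3: P0=I P1=S  mem[L3]=40
2. P0: load  L3  bus=[BusRd]  L3: P0=S P1=S  mem[L3]=40
3. P0: store L0 := 38  bus=[BusRdX]  L0: P0=M P1=I  mem[L0]=70
4. P0: store L2 := 6  bus=[BusRdX]  L2: P0=M P1=I  mem[L2]=40
5. P0: store L1 := 98  bus=[BusRdX]  L1: P0=M P1=I  mem[L1]=0
6. P0: load  L0  bus=[-]  L0: P0=M P1=I  mem[L0]=70
7. P1: load  L2  bus=[BusRd,Flush]  L2: P0=S P1=S  mem[L2]=6
8. P1: load  L1  bus=[BusRd,Flush]  L1: P0=S P1=S  mem[L1]=98
9. P0: store L2 := 41  bus=[BusRdX]  L2: P0=M P1=I  mem[L2]=6
10. P1: load  L4  bus=[BusRd]  L4: P0=I P1=S  mem[L4]=70
11. P0: load  L1  bus=[-]  L1: P0=S P1=S  mem[L1]=98
12. P0: store L2 := 63  bus=[-]  L2: P0=M P1=I  mem[L2]=6
13. P0: store L2 := 15  bus=[-]  L2: P0=M P1=I  mem[L2]=6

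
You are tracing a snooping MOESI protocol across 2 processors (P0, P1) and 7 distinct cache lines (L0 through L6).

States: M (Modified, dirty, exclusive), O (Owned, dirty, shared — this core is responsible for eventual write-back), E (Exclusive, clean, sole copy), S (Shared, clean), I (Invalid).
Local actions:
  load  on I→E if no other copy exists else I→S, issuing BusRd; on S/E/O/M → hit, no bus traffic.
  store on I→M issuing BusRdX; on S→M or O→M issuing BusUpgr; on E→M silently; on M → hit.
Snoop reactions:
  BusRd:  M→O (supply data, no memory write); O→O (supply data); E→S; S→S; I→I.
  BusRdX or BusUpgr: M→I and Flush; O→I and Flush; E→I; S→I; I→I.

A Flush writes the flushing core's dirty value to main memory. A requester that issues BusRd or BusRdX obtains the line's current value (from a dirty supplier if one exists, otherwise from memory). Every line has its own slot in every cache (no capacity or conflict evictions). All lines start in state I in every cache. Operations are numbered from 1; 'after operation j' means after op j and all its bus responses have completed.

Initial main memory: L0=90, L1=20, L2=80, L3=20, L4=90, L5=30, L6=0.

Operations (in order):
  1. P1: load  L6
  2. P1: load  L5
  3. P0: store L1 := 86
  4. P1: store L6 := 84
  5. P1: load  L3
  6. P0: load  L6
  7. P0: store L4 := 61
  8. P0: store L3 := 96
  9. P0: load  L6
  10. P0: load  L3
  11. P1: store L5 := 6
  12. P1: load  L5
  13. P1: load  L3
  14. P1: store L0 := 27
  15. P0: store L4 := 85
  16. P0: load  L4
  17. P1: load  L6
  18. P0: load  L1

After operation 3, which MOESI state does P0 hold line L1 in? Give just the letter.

step 1: P1: load  L6  ⟶  IE  (L6)  txn=BusRd  M[L6]=0
step 2: P1: load  L5  ⟶  IE  (L5)  txn=BusRd  M[L5]=30
step 3: P0: store L1 := 86  ⟶  MI  (L1)  txn=BusRdX  M[L1]=20
step 4: P1: store L6 := 84  ⟶  IM  (L6)  txn=∅  M[L6]=0
step 5: P1: load  L3  ⟶  IE  (L3)  txn=BusRd  M[L3]=20
step 6: P0: load  L6  ⟶  SO  (L6)  txn=BusRd  M[L6]=0
step 7: P0: store L4 := 61  ⟶  MI  (L4)  txn=BusRdX  M[L4]=90
step 8: P0: store L3 := 96  ⟶  MI  (L3)  txn=BusRdX  M[L3]=20
step 9: P0: load  L6  ⟶  SO  (L6)  txn=∅  M[L6]=0
step 10: P0: load  L3  ⟶  MI  (L3)  txn=∅  M[L3]=20
step 11: P1: store L5 := 6  ⟶  IM  (L5)  txn=∅  M[L5]=30
step 12: P1: load  L5  ⟶  IM  (L5)  txn=∅  M[L5]=30
step 13: P1: load  L3  ⟶  OS  (L3)  txn=BusRd  M[L3]=20
step 14: P1: store L0 := 27  ⟶  IM  (L0)  txn=BusRdX  M[L0]=90
step 15: P0: store L4 := 85  ⟶  MI  (L4)  txn=∅  M[L4]=90
step 16: P0: load  L4  ⟶  MI  (L4)  txn=∅  M[L4]=90
step 17: P1: load  L6  ⟶  SO  (L6)  txn=∅  M[L6]=0
step 18: P0: load  L1  ⟶  MI  (L1)  txn=∅  M[L1]=20

state = M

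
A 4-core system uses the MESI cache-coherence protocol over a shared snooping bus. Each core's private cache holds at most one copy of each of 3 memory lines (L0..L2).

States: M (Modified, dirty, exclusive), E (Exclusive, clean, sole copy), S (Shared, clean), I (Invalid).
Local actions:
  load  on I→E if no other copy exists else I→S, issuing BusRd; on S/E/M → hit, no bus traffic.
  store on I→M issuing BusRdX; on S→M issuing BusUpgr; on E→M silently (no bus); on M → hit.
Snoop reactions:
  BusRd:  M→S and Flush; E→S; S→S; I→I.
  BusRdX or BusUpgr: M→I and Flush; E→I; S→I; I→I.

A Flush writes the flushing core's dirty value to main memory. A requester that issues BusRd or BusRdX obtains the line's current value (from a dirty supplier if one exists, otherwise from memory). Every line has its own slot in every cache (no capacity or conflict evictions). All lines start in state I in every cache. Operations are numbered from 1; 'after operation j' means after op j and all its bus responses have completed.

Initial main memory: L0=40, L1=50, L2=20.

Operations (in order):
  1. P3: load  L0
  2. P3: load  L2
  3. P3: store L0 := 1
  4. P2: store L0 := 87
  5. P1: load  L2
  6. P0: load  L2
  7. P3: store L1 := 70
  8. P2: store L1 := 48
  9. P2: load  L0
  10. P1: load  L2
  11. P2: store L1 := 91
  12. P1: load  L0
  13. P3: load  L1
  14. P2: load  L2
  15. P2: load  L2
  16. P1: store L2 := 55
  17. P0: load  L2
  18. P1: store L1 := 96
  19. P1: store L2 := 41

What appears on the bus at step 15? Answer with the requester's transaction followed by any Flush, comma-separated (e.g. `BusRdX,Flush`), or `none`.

[1] P3: load  L0 | P0:I, P1:I, P2:I, P3:E(40) | bus: BusRd
[2] P3: load  L2 | P0:I, P1:I, P2:I, P3:E(20) | bus: BusRd
[3] P3: store L0 := 1 | P0:I, P1:I, P2:I, P3:M(1) | bus: none
[4] P2: store L0 := 87 | P0:I, P1:I, P2:M(87), P3:I | bus: BusRdX,Flush
[5] P1: load  L2 | P0:I, P1:S(20), P2:I, P3:S(20) | bus: BusRd
[6] P0: load  L2 | P0:S(20), P1:S(20), P2:I, P3:S(20) | bus: BusRd
[7] P3: store L1 := 70 | P0:I, P1:I, P2:I, P3:M(70) | bus: BusRdX
[8] P2: store L1 := 48 | P0:I, P1:I, P2:M(48), P3:I | bus: BusRdX,Flush
[9] P2: load  L0 | P0:I, P1:I, P2:M(87), P3:I | bus: none
[10] P1: load  L2 | P0:S(20), P1:S(20), P2:I, P3:S(20) | bus: none
[11] P2: store L1 := 91 | P0:I, P1:I, P2:M(91), P3:I | bus: none
[12] P1: load  L0 | P0:I, P1:S(87), P2:S(87), P3:I | bus: BusRd,Flush
[13] P3: load  L1 | P0:I, P1:I, P2:S(91), P3:S(91) | bus: BusRd,Flush
[14] P2: load  L2 | P0:S(20), P1:S(20), P2:S(20), P3:S(20) | bus: BusRd
[15] P2: load  L2 | P0:S(20), P1:S(20), P2:S(20), P3:S(20) | bus: none
[16] P1: store L2 := 55 | P0:I, P1:M(55), P2:I, P3:I | bus: BusUpgr
[17] P0: load  L2 | P0:S(55), P1:S(55), P2:I, P3:I | bus: BusRd,Flush
[18] P1: store L1 := 96 | P0:I, P1:M(96), P2:I, P3:I | bus: BusRdX
[19] P1: store L2 := 41 | P0:I, P1:M(41), P2:I, P3:I | bus: BusUpgr

bus = none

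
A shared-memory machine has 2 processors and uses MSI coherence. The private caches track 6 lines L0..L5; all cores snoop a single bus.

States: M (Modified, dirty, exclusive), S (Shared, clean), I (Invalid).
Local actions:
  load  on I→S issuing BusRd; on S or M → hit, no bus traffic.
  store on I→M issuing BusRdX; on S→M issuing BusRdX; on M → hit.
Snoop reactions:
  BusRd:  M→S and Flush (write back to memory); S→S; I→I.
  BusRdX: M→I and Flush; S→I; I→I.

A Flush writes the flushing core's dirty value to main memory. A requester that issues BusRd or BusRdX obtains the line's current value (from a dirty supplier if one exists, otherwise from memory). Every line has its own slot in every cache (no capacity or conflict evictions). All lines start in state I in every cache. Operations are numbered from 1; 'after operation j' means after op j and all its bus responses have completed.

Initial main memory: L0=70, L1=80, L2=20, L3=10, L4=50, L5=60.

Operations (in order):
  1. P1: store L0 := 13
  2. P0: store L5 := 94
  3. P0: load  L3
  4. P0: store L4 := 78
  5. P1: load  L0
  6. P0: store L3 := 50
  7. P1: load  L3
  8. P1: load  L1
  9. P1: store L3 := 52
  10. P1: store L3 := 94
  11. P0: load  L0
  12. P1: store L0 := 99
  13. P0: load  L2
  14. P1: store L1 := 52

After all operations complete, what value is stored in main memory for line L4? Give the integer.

[1] P1: store L0 := 13 | P0:I, P1:M(13) | bus: BusRdX
[2] P0: store L5 := 94 | P0:M(94), P1:I | bus: BusRdX
[3] P0: load  L3 | P0:S(10), P1:I | bus: BusRd
[4] P0: store L4 := 78 | P0:M(78), P1:I | bus: BusRdX
[5] P1: load  L0 | P0:I, P1:M(13) | bus: none
[6] P0: store L3 := 50 | P0:M(50), P1:I | bus: BusRdX
[7] P1: load  L3 | P0:S(50), P1:S(50) | bus: BusRd,Flush
[8] P1: load  L1 | P0:I, P1:S(80) | bus: BusRd
[9] P1: store L3 := 52 | P0:I, P1:M(52) | bus: BusRdX
[10] P1: store L3 := 94 | P0:I, P1:M(94) | bus: none
[11] P0: load  L0 | P0:S(13), P1:S(13) | bus: BusRd,Flush
[12] P1: store L0 := 99 | P0:I, P1:M(99) | bus: BusRdX
[13] P0: load  L2 | P0:S(20), P1:I | bus: BusRd
[14] P1: store L1 := 52 | P0:I, P1:M(52) | bus: BusRdX

memory[L4] = 50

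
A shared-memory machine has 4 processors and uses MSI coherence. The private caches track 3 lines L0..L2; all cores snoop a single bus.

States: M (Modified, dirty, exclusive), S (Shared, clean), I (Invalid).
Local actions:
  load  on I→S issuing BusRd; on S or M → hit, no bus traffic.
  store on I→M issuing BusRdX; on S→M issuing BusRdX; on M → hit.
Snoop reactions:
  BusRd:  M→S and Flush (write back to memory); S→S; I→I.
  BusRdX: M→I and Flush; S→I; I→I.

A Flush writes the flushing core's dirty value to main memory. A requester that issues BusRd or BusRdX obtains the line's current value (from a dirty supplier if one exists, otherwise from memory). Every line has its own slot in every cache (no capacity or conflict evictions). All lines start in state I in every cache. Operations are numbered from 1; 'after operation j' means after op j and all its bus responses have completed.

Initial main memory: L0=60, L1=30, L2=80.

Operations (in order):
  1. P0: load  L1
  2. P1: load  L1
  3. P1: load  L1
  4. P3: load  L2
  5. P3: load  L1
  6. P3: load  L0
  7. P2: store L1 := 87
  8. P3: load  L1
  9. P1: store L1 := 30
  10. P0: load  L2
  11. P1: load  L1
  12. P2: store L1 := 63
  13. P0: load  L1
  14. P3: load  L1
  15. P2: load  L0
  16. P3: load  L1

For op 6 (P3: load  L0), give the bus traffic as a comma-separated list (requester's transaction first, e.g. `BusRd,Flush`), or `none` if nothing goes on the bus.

[1] P0: load  L1 | P0:S(30), P1:I, P2:I, P3:I | bus: BusRd
[2] P1: load  L1 | P0:S(30), P1:S(30), P2:I, P3:I | bus: BusRd
[3] P1: load  L1 | P0:S(30), P1:S(30), P2:I, P3:I | bus: none
[4] P3: load  L2 | P0:I, P1:I, P2:I, P3:S(80) | bus: BusRd
[5] P3: load  L1 | P0:S(30), P1:S(30), P2:I, P3:S(30) | bus: BusRd
[6] P3: load  L0 | P0:I, P1:I, P2:I, P3:S(60) | bus: BusRd
[7] P2: store L1 := 87 | P0:I, P1:I, P2:M(87), P3:I | bus: BusRdX
[8] P3: load  L1 | P0:I, P1:I, P2:S(87), P3:S(87) | bus: BusRd,Flush
[9] P1: store L1 := 30 | P0:I, P1:M(30), P2:I, P3:I | bus: BusRdX
[10] P0: load  L2 | P0:S(80), P1:I, P2:I, P3:S(80) | bus: BusRd
[11] P1: load  L1 | P0:I, P1:M(30), P2:I, P3:I | bus: none
[12] P2: store L1 := 63 | P0:I, P1:I, P2:M(63), P3:I | bus: BusRdX,Flush
[13] P0: load  L1 | P0:S(63), P1:I, P2:S(63), P3:I | bus: BusRd,Flush
[14] P3: load  L1 | P0:S(63), P1:I, P2:S(63), P3:S(63) | bus: BusRd
[15] P2: load  L0 | P0:I, P1:I, P2:S(60), P3:S(60) | bus: BusRd
[16] P3: load  L1 | P0:S(63), P1:I, P2:S(63), P3:S(63) | bus: none

bus = BusRd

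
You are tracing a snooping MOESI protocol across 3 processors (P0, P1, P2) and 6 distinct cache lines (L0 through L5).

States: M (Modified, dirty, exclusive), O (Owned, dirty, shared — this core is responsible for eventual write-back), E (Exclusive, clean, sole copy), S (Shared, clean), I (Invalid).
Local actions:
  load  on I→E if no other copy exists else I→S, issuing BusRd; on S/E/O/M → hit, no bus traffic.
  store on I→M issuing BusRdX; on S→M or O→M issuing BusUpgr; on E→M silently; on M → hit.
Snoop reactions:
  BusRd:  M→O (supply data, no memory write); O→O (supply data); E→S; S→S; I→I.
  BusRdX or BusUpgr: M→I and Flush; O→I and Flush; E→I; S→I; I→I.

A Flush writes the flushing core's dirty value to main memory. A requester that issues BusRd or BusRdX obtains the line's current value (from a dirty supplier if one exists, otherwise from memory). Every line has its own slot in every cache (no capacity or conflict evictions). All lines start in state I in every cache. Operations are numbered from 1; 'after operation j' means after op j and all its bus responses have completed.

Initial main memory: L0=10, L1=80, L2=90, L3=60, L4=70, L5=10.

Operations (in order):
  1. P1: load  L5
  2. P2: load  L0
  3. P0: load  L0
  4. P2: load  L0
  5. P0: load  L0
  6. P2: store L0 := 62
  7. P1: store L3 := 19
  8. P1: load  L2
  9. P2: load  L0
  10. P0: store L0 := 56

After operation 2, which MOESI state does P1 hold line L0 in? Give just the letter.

step 1: P1: load  L5  ⟶  IEI  (L5)  txn=BusRd  M[L5]=10
step 2: P2: load  L0  ⟶  IIE  (L0)  txn=BusRd  M[L0]=10
step 3: P0: load  L0  ⟶  SIS  (L0)  txn=BusRd  M[L0]=10
step 4: P2: load  L0  ⟶  SIS  (L0)  txn=∅  M[L0]=10
step 5: P0: load  L0  ⟶  SIS  (L0)  txn=∅  M[L0]=10
step 6: P2: store L0 := 62  ⟶  IIM  (L0)  txn=BusUpgr  M[L0]=10
step 7: P1: store L3 := 19  ⟶  IMI  (L3)  txn=BusRdX  M[L3]=60
step 8: P1: load  L2  ⟶  IEI  (L2)  txn=BusRd  M[L2]=90
step 9: P2: load  L0  ⟶  IIM  (L0)  txn=∅  M[L0]=10
step 10: P0: store L0 := 56  ⟶  MII  (L0)  txn=BusRdX+Flush  M[L0]=62

state = I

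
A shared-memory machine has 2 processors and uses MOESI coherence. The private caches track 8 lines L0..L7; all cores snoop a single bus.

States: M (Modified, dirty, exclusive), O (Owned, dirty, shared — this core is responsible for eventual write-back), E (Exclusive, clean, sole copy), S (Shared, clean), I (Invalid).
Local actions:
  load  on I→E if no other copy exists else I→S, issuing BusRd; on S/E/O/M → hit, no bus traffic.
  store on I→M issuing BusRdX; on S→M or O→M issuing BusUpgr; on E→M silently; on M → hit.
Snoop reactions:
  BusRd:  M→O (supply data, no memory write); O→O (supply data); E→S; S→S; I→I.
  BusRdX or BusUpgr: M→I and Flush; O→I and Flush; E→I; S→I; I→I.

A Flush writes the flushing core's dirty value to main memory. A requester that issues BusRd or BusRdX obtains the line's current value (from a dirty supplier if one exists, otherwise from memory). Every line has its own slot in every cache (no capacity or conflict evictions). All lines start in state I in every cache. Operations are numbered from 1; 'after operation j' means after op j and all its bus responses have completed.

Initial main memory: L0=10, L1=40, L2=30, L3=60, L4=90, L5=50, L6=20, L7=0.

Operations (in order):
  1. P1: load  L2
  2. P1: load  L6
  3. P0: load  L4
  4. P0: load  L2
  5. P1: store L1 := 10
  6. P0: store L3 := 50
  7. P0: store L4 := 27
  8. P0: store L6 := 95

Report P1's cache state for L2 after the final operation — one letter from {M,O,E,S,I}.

  op1 P1: load  L2 → I/E on L2; bus BusRd; mem=30
  op2 P1: load  L6 → I/E on L6; bus BusRd; mem=20
  op3 P0: load  L4 → E/I on L4; bus BusRd; mem=90
  op4 P0: load  L2 → S/S on L2; bus BusRd; mem=30
  op5 P1: store L1 := 10 → I/M on L1; bus BusRdX; mem=40
  op6 P0: store L3 := 50 → M/I on L3; bus BusRdX; mem=60
  op7 P0: store L4 := 27 → M/I on L4; bus (none); mem=90
  op8 P0: store L6 := 95 → M/I on L6; bus BusRdX; mem=20

state = S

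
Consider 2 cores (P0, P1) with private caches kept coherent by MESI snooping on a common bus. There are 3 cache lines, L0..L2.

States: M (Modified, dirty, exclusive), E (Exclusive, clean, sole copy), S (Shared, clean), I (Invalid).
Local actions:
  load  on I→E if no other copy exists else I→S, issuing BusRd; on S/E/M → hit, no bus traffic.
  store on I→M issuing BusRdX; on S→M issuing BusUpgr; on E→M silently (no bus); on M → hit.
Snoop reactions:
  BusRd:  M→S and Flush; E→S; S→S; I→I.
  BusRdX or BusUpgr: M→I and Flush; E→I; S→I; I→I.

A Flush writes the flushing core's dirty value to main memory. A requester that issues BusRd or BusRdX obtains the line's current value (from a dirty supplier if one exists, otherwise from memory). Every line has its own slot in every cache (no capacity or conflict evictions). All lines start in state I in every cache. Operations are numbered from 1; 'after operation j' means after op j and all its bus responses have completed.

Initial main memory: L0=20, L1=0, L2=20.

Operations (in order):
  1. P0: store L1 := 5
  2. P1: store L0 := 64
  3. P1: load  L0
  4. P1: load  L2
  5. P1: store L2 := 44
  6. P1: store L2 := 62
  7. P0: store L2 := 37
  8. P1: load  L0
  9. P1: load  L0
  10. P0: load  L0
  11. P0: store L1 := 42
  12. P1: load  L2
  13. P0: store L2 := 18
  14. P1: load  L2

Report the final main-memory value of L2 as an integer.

memory[L2] = 18

1. P0: store L1 := 5  bus=[BusRdX]  L1: P0=M P1=I  mem[L1]=0
2. P1: store L0 := 64  bus=[BusRdX]  L0: P0=I P1=M  mem[L0]=20
3. P1: load  L0  bus=[-]  L0: P0=I P1=M  mem[L0]=20
4. P1: load  L2  bus=[BusRd]  L2: P0=I P1=E  mem[L2]=20
5. P1: store L2 := 44  bus=[-]  L2: P0=I P1=M  mem[L2]=20
6. P1: store L2 := 62  bus=[-]  L2: P0=I P1=M  mem[L2]=20
7. P0: store L2 := 37  bus=[BusRdX,Flush]  L2: P0=M P1=I  mem[L2]=62
8. P1: load  L0  bus=[-]  L0: P0=I P1=M  mem[L0]=20
9. P1: load  L0  bus=[-]  L0: P0=I P1=M  mem[L0]=20
10. P0: load  L0  bus=[BusRd,Flush]  L0: P0=S P1=S  mem[L0]=64
11. P0: store L1 := 42  bus=[-]  L1: P0=M P1=I  mem[L1]=0
12. P1: load  L2  bus=[BusRd,Flush]  L2: P0=S P1=S  mem[L2]=37
13. P0: store L2 := 18  bus=[BusUpgr]  L2: P0=M P1=I  mem[L2]=37
14. P1: load  L2  bus=[BusRd,Flush]  L2: P0=S P1=S  mem[L2]=18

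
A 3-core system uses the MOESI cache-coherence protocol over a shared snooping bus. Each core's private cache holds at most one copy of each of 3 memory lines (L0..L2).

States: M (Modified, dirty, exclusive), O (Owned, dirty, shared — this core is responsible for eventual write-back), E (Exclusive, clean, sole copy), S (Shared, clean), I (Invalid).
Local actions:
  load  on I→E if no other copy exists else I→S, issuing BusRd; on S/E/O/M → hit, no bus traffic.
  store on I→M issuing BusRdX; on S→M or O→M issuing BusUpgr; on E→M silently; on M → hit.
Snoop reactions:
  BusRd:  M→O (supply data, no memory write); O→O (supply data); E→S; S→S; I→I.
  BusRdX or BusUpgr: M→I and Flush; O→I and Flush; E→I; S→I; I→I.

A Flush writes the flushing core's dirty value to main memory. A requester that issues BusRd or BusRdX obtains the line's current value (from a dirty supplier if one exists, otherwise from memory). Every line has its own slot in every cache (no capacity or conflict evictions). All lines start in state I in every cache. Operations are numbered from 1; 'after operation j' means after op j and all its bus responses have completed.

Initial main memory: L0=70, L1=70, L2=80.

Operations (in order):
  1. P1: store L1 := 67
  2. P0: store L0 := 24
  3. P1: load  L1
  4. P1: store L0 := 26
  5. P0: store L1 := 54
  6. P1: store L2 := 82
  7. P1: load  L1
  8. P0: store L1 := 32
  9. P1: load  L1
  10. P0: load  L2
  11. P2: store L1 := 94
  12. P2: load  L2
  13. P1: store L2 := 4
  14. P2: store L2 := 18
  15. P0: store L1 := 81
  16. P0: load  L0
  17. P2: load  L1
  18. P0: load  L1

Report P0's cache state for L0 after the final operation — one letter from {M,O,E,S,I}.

state = S

[1] P1: store L1 := 67 | P0:I, P1:M(67), P2:I | bus: BusRdX
[2] P0: store L0 := 24 | P0:M(24), P1:I, P2:I | bus: BusRdX
[3] P1: load  L1 | P0:I, P1:M(67), P2:I | bus: none
[4] P1: store L0 := 26 | P0:I, P1:M(26), P2:I | bus: BusRdX,Flush
[5] P0: store L1 := 54 | P0:M(54), P1:I, P2:I | bus: BusRdX,Flush
[6] P1: store L2 := 82 | P0:I, P1:M(82), P2:I | bus: BusRdX
[7] P1: load  L1 | P0:O(54), P1:S(54), P2:I | bus: BusRd
[8] P0: store L1 := 32 | P0:M(32), P1:I, P2:I | bus: BusUpgr
[9] P1: load  L1 | P0:O(32), P1:S(32), P2:I | bus: BusRd
[10] P0: load  L2 | P0:S(82), P1:O(82), P2:I | bus: BusRd
[11] P2: store L1 := 94 | P0:I, P1:I, P2:M(94) | bus: BusRdX,Flush
[12] P2: load  L2 | P0:S(82), P1:O(82), P2:S(82) | bus: BusRd
[13] P1: store L2 := 4 | P0:I, P1:M(4), P2:I | bus: BusUpgr
[14] P2: store L2 := 18 | P0:I, P1:I, P2:M(18) | bus: BusRdX,Flush
[15] P0: store L1 := 81 | P0:M(81), P1:I, P2:I | bus: BusRdX,Flush
[16] P0: load  L0 | P0:S(26), P1:O(26), P2:I | bus: BusRd
[17] P2: load  L1 | P0:O(81), P1:I, P2:S(81) | bus: BusRd
[18] P0: load  L1 | P0:O(81), P1:I, P2:S(81) | bus: none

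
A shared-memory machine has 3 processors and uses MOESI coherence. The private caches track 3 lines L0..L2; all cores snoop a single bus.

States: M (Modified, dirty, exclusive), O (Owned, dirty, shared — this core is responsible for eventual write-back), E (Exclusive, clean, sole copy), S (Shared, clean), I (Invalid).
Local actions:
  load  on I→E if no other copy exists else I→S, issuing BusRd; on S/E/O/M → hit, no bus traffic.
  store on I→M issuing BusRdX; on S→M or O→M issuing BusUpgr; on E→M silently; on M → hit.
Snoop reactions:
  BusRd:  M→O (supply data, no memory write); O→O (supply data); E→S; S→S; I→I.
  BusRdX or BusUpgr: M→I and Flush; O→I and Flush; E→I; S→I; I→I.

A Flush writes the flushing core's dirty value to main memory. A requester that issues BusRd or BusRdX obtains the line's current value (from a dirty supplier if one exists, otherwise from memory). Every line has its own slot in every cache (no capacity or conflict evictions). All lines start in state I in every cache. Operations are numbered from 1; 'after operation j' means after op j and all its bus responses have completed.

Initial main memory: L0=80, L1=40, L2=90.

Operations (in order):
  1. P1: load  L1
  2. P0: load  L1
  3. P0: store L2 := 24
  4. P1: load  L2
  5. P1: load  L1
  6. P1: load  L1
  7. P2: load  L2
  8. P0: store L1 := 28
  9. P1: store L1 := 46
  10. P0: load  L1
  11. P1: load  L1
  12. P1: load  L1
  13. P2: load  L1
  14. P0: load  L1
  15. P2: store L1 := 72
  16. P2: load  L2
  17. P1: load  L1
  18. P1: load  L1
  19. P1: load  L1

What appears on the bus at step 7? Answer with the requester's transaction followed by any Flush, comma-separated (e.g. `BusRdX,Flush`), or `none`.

1. P1: load  L1  bus=[BusRd]  L1: P0=I P1=E P2=I  mem[L1]=40
2. P0: load  L1  bus=[BusRd]  L1: P0=S P1=S P2=I  mem[L1]=40
3. P0: store L2 := 24  bus=[BusRdX]  L2: P0=M P1=I P2=I  mem[L2]=90
4. P1: load  L2  bus=[BusRd]  L2: P0=O P1=S P2=I  mem[L2]=90
5. P1: load  L1  bus=[-]  L1: P0=S P1=S P2=I  mem[L1]=40
6. P1: load  L1  bus=[-]  L1: P0=S P1=S P2=I  mem[L1]=40
7. P2: load  L2  bus=[BusRd]  L2: P0=O P1=S P2=S  mem[L2]=90
8. P0: store L1 := 28  bus=[BusUpgr]  L1: P0=M P1=I P2=I  mem[L1]=40
9. P1: store L1 := 46  bus=[BusRdX,Flush]  L1: P0=I P1=M P2=I  mem[L1]=28
10. P0: load  L1  bus=[BusRd]  L1: P0=S P1=O P2=I  mem[L1]=28
11. P1: load  L1  bus=[-]  L1: P0=S P1=O P2=I  mem[L1]=28
12. P1: load  L1  bus=[-]  L1: P0=S P1=O P2=I  mem[L1]=28
13. P2: load  L1  bus=[BusRd]  L1: P0=S P1=O P2=S  mem[L1]=28
14. P0: load  L1  bus=[-]  L1: P0=S P1=O P2=S  mem[L1]=28
15. P2: store L1 := 72  bus=[BusUpgr,Flush]  L1: P0=I P1=I P2=M  mem[L1]=46
16. P2: load  L2  bus=[-]  L2: P0=O P1=S P2=S  mem[L2]=90
17. P1: load  L1  bus=[BusRd]  L1: P0=I P1=S P2=O  mem[L1]=46
18. P1: load  L1  bus=[-]  L1: P0=I P1=S P2=O  mem[L1]=46
19. P1: load  L1  bus=[-]  L1: P0=I P1=S P2=O  mem[L1]=46

bus = BusRd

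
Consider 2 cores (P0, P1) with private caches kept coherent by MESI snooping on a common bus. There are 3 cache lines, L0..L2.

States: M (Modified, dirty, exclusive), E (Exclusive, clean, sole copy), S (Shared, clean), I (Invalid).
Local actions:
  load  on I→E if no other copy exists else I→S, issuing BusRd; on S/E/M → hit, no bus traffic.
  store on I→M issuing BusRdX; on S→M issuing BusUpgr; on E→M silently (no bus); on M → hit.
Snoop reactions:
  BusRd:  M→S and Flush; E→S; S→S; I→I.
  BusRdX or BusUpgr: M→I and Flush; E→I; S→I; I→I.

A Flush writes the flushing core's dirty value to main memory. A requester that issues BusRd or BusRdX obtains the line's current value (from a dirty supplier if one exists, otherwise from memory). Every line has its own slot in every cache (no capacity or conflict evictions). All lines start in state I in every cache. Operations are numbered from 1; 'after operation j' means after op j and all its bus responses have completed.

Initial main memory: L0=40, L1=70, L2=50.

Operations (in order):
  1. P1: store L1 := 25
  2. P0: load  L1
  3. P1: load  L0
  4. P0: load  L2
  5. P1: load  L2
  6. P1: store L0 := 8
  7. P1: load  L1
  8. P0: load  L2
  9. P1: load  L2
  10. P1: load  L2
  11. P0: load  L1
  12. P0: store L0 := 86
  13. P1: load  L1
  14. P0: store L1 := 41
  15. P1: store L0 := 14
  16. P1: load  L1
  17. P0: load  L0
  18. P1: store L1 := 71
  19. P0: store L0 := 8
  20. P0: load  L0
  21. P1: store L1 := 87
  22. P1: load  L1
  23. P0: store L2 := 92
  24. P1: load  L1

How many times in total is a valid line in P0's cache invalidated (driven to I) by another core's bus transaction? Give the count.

step 1: P1: store L1 := 25  ⟶  IM  (L1)  txn=BusRdX  M[L1]=70
step 2: P0: load  L1  ⟶  SS  (L1)  txn=BusRd+Flush  M[L1]=25
step 3: P1: load  L0  ⟶  IE  (L0)  txn=BusRd  M[L0]=40
step 4: P0: load  L2  ⟶  EI  (L2)  txn=BusRd  M[L2]=50
step 5: P1: load  L2  ⟶  SS  (L2)  txn=BusRd  M[L2]=50
step 6: P1: store L0 := 8  ⟶  IM  (L0)  txn=∅  M[L0]=40
step 7: P1: load  L1  ⟶  SS  (L1)  txn=∅  M[L1]=25
step 8: P0: load  L2  ⟶  SS  (L2)  txn=∅  M[L2]=50
step 9: P1: load  L2  ⟶  SS  (L2)  txn=∅  M[L2]=50
step 10: P1: load  L2  ⟶  SS  (L2)  txn=∅  M[L2]=50
step 11: P0: load  L1  ⟶  SS  (L1)  txn=∅  M[L1]=25
step 12: P0: store L0 := 86  ⟶  MI  (L0)  txn=BusRdX+Flush  M[L0]=8
step 13: P1: load  L1  ⟶  SS  (L1)  txn=∅  M[L1]=25
step 14: P0: store L1 := 41  ⟶  MI  (L1)  txn=BusUpgr  M[L1]=25
step 15: P1: store L0 := 14  ⟶  IM  (L0)  txn=BusRdX+Flush  M[L0]=86
step 16: P1: load  L1  ⟶  SS  (L1)  txn=BusRd+Flush  M[L1]=41
step 17: P0: load  L0  ⟶  SS  (L0)  txn=BusRd+Flush  M[L0]=14
step 18: P1: store L1 := 71  ⟶  IM  (L1)  txn=BusUpgr  M[L1]=41
step 19: P0: store L0 := 8  ⟶  MI  (L0)  txn=BusUpgr  M[L0]=14
step 20: P0: load  L0  ⟶  MI  (L0)  txn=∅  M[L0]=14
step 21: P1: store L1 := 87  ⟶  IM  (L1)  txn=∅  M[L1]=41
step 22: P1: load  L1  ⟶  IM  (L1)  txn=∅  M[L1]=41
step 23: P0: store L2 := 92  ⟶  MI  (L2)  txn=BusUpgr  M[L2]=50
step 24: P1: load  L1  ⟶  IM  (L1)  txn=∅  M[L1]=41

invalidations = 2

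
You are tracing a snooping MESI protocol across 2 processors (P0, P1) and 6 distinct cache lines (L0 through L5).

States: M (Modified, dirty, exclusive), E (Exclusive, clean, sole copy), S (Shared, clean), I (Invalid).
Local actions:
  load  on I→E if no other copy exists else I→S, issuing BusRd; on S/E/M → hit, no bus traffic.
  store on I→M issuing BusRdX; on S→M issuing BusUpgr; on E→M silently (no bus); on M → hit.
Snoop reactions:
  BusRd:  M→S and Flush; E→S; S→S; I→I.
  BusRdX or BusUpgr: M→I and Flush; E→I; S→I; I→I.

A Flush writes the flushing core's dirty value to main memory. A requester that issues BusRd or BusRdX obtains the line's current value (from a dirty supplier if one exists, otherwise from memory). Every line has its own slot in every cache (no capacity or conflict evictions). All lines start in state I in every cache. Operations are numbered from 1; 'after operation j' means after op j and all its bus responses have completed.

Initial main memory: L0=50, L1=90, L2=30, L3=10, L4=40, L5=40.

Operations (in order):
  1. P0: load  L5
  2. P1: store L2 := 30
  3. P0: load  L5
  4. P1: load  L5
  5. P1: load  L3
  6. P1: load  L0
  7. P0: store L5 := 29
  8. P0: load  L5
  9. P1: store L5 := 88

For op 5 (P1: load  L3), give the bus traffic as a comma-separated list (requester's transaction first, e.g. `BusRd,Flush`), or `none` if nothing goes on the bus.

[1] P0: load  L5 | P0:E(40), P1:I | bus: BusRd
[2] P1: store L2 := 30 | P0:I, P1:M(30) | bus: BusRdX
[3] P0: load  L5 | P0:E(40), P1:I | bus: none
[4] P1: load  L5 | P0:S(40), P1:S(40) | bus: BusRd
[5] P1: load  L3 | P0:I, P1:E(10) | bus: BusRd
[6] P1: load  L0 | P0:I, P1:E(50) | bus: BusRd
[7] P0: store L5 := 29 | P0:M(29), P1:I | bus: BusUpgr
[8] P0: load  L5 | P0:M(29), P1:I | bus: none
[9] P1: store L5 := 88 | P0:I, P1:M(88) | bus: BusRdX,Flush

bus = BusRd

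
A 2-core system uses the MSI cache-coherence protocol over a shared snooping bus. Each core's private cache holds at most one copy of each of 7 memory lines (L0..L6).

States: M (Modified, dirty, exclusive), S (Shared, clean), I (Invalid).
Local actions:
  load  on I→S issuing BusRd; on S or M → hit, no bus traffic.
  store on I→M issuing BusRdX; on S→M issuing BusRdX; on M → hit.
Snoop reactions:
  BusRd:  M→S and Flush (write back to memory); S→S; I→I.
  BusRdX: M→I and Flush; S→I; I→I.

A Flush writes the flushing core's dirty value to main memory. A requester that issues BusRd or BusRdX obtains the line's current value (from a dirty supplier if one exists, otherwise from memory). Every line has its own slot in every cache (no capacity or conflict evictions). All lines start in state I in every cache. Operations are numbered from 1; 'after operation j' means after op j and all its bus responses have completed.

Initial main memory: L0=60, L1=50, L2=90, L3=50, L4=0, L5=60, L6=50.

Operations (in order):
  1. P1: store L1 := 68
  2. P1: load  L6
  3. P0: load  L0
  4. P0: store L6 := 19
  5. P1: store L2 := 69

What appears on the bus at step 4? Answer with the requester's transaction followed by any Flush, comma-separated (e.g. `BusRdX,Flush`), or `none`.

1. P1: store L1 := 68  bus=[BusRdX]  L1: P0=I P1=M  mem[L1]=50
2. P1: load  L6  bus=[BusRd]  L6: P0=I P1=S  mem[L6]=50
3. P0: load  L0  bus=[BusRd]  L0: P0=S P1=I  mem[L0]=60
4. P0: store L6 := 19  bus=[BusRdX]  L6: P0=M P1=I  mem[L6]=50
5. P1: store L2 := 69  bus=[BusRdX]  L2: P0=I P1=M  mem[L2]=90

bus = BusRdX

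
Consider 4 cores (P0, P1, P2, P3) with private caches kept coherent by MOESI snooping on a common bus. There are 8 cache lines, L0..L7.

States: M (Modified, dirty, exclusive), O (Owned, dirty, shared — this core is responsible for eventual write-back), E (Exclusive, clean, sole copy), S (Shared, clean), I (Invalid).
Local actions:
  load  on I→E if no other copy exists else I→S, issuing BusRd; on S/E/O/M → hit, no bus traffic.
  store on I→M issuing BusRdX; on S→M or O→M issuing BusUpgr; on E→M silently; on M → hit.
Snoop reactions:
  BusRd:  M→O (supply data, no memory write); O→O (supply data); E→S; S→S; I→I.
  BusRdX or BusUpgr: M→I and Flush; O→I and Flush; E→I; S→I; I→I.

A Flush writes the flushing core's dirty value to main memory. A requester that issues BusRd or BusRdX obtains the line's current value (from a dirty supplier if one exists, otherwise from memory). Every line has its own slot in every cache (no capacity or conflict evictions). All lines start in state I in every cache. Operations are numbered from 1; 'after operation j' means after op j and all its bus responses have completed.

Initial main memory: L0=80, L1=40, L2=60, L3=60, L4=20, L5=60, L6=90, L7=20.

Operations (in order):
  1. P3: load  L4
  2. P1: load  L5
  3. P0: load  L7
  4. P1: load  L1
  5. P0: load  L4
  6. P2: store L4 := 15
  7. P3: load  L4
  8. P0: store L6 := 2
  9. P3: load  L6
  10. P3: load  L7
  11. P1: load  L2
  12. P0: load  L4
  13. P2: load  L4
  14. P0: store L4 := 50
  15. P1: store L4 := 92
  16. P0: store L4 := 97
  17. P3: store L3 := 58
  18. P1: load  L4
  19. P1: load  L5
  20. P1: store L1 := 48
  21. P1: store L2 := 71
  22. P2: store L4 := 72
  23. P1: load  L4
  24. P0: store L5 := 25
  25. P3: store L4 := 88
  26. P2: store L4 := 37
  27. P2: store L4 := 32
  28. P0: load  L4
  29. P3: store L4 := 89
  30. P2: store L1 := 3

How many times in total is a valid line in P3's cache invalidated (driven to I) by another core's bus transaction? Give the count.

invalidations = 3

  op1 P3: load  L4 → I/I/I/E on L4; bus BusRd; mem=20
  op2 P1: load  L5 → I/E/I/I on L5; bus BusRd; mem=60
  op3 P0: load  L7 → E/I/I/I on L7; bus BusRd; mem=20
  op4 P1: load  L1 → I/E/I/I on L1; bus BusRd; mem=40
  op5 P0: load  L4 → S/I/I/S on L4; bus BusRd; mem=20
  op6 P2: store L4 := 15 → I/I/M/I on L4; bus BusRdX; mem=20
  op7 P3: load  L4 → I/I/O/S on L4; bus BusRd; mem=20
  op8 P0: store L6 := 2 → M/I/I/I on L6; bus BusRdX; mem=90
  op9 P3: load  L6 → O/I/I/S on L6; bus BusRd; mem=90
  op10 P3: load  L7 → S/I/I/S on L7; bus BusRd; mem=20
  op11 P1: load  L2 → I/E/I/I on L2; bus BusRd; mem=60
  op12 P0: load  L4 → S/I/O/S on L4; bus BusRd; mem=20
  op13 P2: load  L4 → S/I/O/S on L4; bus (none); mem=20
  op14 P0: store L4 := 50 → M/I/I/I on L4; bus BusUpgr Flush; mem=15
  op15 P1: store L4 := 92 → I/M/I/I on L4; bus BusRdX Flush; mem=50
  op16 P0: store L4 := 97 → M/I/I/I on L4; bus BusRdX Flush; mem=92
  op17 P3: store L3 := 58 → I/I/I/M on L3; bus BusRdX; mem=60
  op18 P1: load  L4 → O/S/I/I on L4; bus BusRd; mem=92
  op19 P1: load  L5 → I/E/I/I on L5; bus (none); mem=60
  op20 P1: store L1 := 48 → I/M/I/I on L1; bus (none); mem=40
  op21 P1: store L2 := 71 → I/M/I/I on L2; bus (none); mem=60
  op22 P2: store L4 := 72 → I/I/M/I on L4; bus BusRdX Flush; mem=97
  op23 P1: load  L4 → I/S/O/I on L4; bus BusRd; mem=97
  op24 P0: store L5 := 25 → M/I/I/I on L5; bus BusRdX; mem=60
  op25 P3: store L4 := 88 → I/I/I/M on L4; bus BusRdX Flush; mem=72
  op26 P2: store L4 := 37 → I/I/M/I on L4; bus BusRdX Flush; mem=88
  op27 P2: store L4 := 32 → I/I/M/I on L4; bus (none); mem=88
  op28 P0: load  L4 → S/I/O/I on L4; bus BusRd; mem=88
  op29 P3: store L4 := 89 → I/I/I/M on L4; bus BusRdX Flush; mem=32
  op30 P2: store L1 := 3 → I/I/M/I on L1; bus BusRdX Flush; mem=48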